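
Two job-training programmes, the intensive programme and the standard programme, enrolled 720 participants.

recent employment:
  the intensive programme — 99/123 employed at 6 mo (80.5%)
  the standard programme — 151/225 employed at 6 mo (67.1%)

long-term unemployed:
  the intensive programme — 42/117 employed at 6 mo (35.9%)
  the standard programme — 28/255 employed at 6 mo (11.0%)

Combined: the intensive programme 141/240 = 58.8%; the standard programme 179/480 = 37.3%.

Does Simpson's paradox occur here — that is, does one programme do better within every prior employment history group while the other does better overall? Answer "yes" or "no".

no

Within each prior employment history level (recent employment 80.5% vs 67.1%; long-term unemployed 35.9% vs 11.0%), the intensive programme has the higher rate every time. Pooled: 58.8% vs 37.3% — the intensive programme has the higher rate overall. They agree.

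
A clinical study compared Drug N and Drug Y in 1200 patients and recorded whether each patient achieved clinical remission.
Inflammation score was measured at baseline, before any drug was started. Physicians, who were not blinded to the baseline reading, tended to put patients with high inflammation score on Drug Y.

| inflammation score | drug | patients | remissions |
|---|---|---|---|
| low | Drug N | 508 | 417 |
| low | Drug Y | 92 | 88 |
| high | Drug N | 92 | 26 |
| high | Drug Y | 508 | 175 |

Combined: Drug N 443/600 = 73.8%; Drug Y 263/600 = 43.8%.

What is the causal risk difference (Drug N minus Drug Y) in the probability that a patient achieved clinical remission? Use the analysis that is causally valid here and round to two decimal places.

Drug Y is higher inside every inflammation score stratum but Drug N is higher in aggregate. Whether to stratify depends on how inflammation score relates to the drug.
Nothing the drug does changes inflammation score; the imbalance is an allocation artefact. With inflammation score also predicting the outcome, the pooled figure is confounded, and the within-stratum comparison is the causal one.
Adjusting over the population distribution of inflammation score: 0.500·(0.821−0.957) + 0.500·(0.283−0.344) = -0.099.

-0.10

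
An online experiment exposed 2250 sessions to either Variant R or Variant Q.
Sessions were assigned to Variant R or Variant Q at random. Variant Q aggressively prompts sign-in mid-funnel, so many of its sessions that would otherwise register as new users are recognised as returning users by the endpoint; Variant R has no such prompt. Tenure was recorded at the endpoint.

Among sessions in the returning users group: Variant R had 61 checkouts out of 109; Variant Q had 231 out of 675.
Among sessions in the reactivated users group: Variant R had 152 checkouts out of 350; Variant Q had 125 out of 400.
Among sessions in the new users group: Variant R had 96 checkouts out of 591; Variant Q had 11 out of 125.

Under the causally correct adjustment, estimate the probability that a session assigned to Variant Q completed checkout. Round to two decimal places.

The distribution of user tenure is itself part of what the variant does — it is an intermediate outcome. Holding it fixed would remove that part of the effect; the total effect is the pooled difference.
So P(outcome | do(Variant Q)) is just the pooled rate for Variant Q: 367/1200 = 0.306.

0.31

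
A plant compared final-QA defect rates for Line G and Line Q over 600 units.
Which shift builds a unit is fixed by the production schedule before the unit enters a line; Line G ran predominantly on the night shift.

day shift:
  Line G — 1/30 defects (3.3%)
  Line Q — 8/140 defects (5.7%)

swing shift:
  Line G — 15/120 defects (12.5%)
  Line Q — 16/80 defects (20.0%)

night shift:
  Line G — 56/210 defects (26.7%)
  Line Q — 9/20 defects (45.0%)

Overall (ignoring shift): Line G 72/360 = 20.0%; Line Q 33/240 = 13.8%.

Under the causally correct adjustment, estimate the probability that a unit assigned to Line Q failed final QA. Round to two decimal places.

0.26

The stratified and pooled comparisons disagree (Line G wins within each shift; Line Q wins overall), so the answer turns on the causal role of shift.
Shift differs across lines for reasons unrelated to any effect of the line itself, and it separately predicts the outcome — a classic confounder. We must compare within shift levels.
Standardising Line Q to the population shift mix: 0.283·8/140 + 0.333·16/80 + 0.383·9/20 = 0.255.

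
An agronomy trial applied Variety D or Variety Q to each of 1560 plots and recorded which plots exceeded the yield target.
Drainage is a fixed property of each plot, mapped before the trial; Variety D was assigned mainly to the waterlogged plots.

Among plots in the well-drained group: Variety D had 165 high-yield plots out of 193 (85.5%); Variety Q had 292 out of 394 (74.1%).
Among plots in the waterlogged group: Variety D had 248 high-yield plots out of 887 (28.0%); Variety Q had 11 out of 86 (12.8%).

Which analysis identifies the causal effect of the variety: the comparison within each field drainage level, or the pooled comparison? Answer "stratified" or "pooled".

stratified

Field drainage is set before the variety has any effect — it is not caused by the variety — and it independently drives the outcome. That makes it a confounder, so the causal comparison is within field drainage levels.
Within each level — well-drained: 85.5% vs 74.1%; waterlogged: 28.0% vs 12.8% — Variety D is higher every time.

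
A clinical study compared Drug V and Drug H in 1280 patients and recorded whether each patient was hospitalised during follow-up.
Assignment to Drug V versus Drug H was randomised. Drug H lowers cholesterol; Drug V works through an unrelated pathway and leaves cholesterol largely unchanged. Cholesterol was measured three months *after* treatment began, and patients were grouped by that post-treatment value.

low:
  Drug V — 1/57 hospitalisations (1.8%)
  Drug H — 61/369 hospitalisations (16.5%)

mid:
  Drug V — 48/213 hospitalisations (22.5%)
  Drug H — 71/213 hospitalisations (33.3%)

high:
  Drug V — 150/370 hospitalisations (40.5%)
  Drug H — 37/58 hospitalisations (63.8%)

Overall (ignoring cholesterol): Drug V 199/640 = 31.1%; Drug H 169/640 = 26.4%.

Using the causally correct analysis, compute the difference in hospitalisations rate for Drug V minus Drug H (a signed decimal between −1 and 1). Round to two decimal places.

The cholesterol-specific comparison favours Drug V throughout, but the pooled figures favour Drug H. The question is whether to condition on cholesterol.
Because the drug influences cholesterol, cholesterol is a post-treatment mediator, not a confounder. Stratifying on it would bias the estimate; the causal effect is the crude pooled difference.
The causal difference is the pooled difference: 0.311 − 0.264 = +0.047.

+0.05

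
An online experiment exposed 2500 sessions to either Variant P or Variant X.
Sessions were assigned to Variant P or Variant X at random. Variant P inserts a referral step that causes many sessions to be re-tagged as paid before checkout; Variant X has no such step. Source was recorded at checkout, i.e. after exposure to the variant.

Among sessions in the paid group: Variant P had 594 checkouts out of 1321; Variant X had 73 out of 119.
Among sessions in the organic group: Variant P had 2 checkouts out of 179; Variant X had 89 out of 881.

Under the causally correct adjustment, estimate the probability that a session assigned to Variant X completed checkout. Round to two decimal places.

Within every traffic source level Variant X has the higher rate, yet pooled Variant P does — Simpson's reversal.
Traffic source is downstream of the variant. One should not condition on a consequence of treatment, so the overall rates are the right comparison.
So P(outcome | do(Variant X)) is just the pooled rate for Variant X: 162/1000 = 0.162.

0.16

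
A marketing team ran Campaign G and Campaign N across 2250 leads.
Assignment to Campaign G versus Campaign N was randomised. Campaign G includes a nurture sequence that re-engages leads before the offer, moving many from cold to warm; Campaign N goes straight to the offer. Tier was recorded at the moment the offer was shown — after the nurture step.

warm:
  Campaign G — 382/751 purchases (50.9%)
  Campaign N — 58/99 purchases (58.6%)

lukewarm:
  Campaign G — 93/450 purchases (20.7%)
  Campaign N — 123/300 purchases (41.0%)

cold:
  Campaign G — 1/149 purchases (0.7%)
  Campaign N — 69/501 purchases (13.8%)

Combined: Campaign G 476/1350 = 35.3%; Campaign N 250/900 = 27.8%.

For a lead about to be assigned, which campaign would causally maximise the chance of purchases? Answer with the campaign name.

Campaign G

The engagement tier-specific comparison favours Campaign N throughout, but the pooled figures favour Campaign G. The question is whether to condition on engagement tier.
The distribution of engagement tier is itself part of what the campaign does — it is an intermediate outcome. Holding it fixed would remove that part of the effect; the total effect is the pooled difference.
Pooled: Campaign G 35.3% vs Campaign N 27.8%; Campaign G is higher overall.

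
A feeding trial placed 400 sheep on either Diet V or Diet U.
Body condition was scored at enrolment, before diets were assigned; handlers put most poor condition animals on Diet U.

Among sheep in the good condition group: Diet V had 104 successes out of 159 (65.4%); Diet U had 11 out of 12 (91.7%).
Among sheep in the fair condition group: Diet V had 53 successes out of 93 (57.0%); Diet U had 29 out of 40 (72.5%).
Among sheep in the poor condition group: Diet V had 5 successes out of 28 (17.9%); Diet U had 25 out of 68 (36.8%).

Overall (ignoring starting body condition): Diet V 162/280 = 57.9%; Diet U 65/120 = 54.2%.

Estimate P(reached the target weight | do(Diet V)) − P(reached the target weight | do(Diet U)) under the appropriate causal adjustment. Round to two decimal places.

-0.21

Nothing the diet does changes starting body condition; the imbalance is an allocation artefact. With starting body condition also predicting the outcome, the pooled figure is confounded, and the within-stratum comparison is the causal one.
Adjusting over the population distribution of starting body condition: 0.427·(0.654−0.917) + 0.333·(0.570−0.725) + 0.240·(0.179−0.368) = -0.209.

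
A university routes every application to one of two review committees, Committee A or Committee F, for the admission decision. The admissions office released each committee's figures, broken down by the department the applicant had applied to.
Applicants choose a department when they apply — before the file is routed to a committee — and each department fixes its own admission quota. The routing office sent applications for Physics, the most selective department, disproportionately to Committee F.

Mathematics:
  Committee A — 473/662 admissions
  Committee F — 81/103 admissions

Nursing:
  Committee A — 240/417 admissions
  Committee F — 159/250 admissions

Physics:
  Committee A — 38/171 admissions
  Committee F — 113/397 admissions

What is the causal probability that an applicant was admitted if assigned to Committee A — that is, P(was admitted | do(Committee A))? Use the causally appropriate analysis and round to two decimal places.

The imbalance in department arose from how applicants were allocated, not from anything the review committee did; and department independently affects the outcome. The pooled gap is confounded — condition on department.
Standardising Committee A to the population department mix: 0.383·473/662 + 0.334·240/417 + 0.284·38/171 = 0.528.

0.53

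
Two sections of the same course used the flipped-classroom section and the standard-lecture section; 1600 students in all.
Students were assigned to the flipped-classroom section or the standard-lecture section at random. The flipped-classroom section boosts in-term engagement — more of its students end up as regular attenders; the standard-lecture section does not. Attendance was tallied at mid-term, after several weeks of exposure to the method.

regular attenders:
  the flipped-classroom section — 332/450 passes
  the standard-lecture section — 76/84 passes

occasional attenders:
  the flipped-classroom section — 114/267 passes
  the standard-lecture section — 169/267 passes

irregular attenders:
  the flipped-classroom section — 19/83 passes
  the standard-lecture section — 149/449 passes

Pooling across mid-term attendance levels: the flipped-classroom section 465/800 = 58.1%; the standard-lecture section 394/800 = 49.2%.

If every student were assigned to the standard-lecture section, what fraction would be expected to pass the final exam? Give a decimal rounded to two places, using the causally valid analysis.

0.49

Within every mid-term attendance level the standard-lecture section has the higher rate, yet pooled the flipped-classroom section does — Simpson's reversal.
Mid-term attendance lies on the pathway teaching method → mid-term attendance → outcome, so adjusting for it blocks the indirect effect. For the total causal effect of teaching method, use the unadjusted pooled rates.
So P(outcome | do(the standard-lecture section)) is just the pooled rate for the standard-lecture section: 394/800 = 0.492.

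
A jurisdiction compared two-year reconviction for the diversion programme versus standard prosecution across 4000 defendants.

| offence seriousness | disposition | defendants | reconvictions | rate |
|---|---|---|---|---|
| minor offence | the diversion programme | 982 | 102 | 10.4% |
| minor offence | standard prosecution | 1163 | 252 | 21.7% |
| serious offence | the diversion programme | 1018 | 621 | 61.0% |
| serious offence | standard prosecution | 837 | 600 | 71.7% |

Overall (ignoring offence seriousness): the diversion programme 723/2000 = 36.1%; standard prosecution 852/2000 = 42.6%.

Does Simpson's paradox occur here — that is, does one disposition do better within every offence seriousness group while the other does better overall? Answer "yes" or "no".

Within each offence seriousness level (minor offence 10.4% vs 21.7%; serious offence 61.0% vs 71.7%), the diversion programme has the lower rate every time. Pooled: 36.1% vs 42.6% — the diversion programme has the lower rate overall. They agree.

no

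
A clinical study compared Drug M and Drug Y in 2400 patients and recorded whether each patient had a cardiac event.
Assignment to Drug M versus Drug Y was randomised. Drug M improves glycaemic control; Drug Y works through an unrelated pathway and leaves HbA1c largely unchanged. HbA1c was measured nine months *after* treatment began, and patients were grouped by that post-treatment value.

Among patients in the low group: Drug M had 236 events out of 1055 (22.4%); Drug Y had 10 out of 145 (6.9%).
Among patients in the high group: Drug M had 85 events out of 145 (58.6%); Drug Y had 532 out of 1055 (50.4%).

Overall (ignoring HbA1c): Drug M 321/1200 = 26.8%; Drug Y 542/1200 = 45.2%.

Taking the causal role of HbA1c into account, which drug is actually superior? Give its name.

Drug M

Drug Y is lower inside every HbA1c stratum but Drug M is lower in aggregate. Whether to stratify depends on how HbA1c relates to the drug.
HbA1c lies on the pathway drug → HbA1c → outcome, so adjusting for it blocks the indirect effect. For the total causal effect of drug, use the unadjusted pooled rates.
Pooled: Drug M 26.8% vs Drug Y 45.2%; Drug M is lower overall.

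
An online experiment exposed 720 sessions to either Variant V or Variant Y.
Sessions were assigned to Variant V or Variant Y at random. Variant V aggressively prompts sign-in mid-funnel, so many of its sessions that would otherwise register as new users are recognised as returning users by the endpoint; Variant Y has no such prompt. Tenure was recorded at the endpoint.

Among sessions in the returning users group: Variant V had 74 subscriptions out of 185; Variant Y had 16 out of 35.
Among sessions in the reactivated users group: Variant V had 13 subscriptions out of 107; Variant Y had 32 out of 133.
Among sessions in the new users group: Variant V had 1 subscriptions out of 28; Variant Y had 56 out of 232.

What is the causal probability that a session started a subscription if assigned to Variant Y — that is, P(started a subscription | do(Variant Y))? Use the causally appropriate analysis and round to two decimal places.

Within every user tenure level Variant Y has the higher rate, yet pooled Variant V does — Simpson's reversal.
User tenure lies on the pathway variant → user tenure → outcome, so adjusting for it blocks the indirect effect. For the total causal effect of variant, use the unadjusted pooled rates.
So P(outcome | do(Variant Y)) is just the pooled rate for Variant Y: 104/400 = 0.260.

0.26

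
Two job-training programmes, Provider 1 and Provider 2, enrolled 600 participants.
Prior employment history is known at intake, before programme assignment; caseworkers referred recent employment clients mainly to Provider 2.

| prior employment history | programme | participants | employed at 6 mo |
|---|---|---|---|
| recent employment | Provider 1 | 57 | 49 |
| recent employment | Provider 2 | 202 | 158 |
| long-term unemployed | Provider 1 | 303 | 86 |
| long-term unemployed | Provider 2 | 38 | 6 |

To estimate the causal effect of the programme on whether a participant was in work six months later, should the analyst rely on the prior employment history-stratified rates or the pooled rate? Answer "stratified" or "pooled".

stratified

The prior employment history-specific comparison favours Provider 1 throughout, but the pooled figures favour Provider 2. The question is whether to condition on prior employment history.
Nothing the programme does changes prior employment history; the imbalance is an allocation artefact. With prior employment history also predicting the outcome, the pooled figure is confounded, and the within-stratum comparison is the causal one.
Within each level — recent employment: 86.0% vs 78.2%; long-term unemployed: 28.4% vs 15.8% — Provider 1 is higher every time.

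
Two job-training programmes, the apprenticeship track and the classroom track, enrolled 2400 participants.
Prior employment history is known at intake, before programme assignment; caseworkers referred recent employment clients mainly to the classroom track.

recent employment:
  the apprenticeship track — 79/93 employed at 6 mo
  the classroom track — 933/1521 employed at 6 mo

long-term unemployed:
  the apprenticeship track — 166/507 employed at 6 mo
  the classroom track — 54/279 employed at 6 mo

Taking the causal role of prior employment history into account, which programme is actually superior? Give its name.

the apprenticeship track

Prior employment history satisfies the back-door criterion: it is not a descendant of the programme, and it blocks the spurious path from programme to outcome. Adjusting for it (i.e., using the within-prior employment history rates) gives the causal effect.
Within each level — recent employment: 84.9% vs 61.3%; long-term unemployed: 32.7% vs 19.4% — the apprenticeship track is higher every time.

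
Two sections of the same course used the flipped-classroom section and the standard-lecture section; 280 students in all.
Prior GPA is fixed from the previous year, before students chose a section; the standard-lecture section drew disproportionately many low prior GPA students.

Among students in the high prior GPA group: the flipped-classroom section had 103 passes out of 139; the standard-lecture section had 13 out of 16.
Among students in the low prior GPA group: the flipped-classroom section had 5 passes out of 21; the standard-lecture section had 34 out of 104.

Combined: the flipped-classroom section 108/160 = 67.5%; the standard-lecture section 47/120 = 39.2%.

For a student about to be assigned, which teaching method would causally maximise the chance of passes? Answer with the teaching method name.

Here prior GPA band is a common cause — it drives both which teaching method a case falls under and the outcome. The crude comparison mixes populations; the stratum-specific rates are the causally relevant ones.
Within each level — high prior GPA: 74.1% vs 81.2%; low prior GPA: 23.8% vs 32.7% — the standard-lecture section is higher every time.

the standard-lecture section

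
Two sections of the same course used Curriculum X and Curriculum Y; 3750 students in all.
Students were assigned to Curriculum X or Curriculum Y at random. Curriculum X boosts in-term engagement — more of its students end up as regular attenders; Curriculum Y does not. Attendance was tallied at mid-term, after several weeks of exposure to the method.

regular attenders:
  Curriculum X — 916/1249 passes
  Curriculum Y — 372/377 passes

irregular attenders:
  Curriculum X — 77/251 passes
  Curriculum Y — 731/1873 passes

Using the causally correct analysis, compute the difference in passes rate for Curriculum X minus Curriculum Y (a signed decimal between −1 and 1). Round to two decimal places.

Because the teaching method influences mid-term attendance, mid-term attendance is a post-treatment mediator, not a confounder. Stratifying on it would bias the estimate; the causal effect is the crude pooled difference.
The causal difference is the pooled difference: 0.662 − 0.490 = +0.172.

+0.17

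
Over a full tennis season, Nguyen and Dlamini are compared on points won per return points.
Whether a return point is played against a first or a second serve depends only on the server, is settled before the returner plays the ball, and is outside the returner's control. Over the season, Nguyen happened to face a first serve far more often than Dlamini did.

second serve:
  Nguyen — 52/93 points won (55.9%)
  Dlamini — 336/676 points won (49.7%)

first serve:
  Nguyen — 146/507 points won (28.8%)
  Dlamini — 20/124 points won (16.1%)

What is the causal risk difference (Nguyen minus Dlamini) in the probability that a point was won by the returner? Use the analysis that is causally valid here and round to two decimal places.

Serve type is set before the player has any effect — it is not caused by the player — and it independently drives the outcome. That makes it a confounder, so the causal comparison is within serve type levels.
Adjusting over the population distribution of serve type: 0.549·(0.559−0.497) + 0.451·(0.288−0.161) = +0.091.

+0.09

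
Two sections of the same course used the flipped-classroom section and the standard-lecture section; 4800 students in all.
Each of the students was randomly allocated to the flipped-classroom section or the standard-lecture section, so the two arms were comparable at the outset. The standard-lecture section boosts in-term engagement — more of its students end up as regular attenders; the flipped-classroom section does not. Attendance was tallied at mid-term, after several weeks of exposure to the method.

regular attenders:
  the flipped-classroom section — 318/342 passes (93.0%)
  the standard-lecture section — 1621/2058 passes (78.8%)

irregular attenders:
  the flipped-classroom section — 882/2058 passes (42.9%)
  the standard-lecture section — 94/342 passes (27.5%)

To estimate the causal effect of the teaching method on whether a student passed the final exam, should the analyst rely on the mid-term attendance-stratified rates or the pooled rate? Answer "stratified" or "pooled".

pooled

the flipped-classroom section is higher inside every mid-term attendance stratum but the standard-lecture section is higher in aggregate. Whether to stratify depends on how mid-term attendance relates to the teaching method.
Mid-term attendance lies on the pathway teaching method → mid-term attendance → outcome, so adjusting for it blocks the indirect effect. For the total causal effect of teaching method, use the unadjusted pooled rates.
Pooled: the flipped-classroom section 50.0% vs the standard-lecture section 71.5%; the standard-lecture section is higher overall.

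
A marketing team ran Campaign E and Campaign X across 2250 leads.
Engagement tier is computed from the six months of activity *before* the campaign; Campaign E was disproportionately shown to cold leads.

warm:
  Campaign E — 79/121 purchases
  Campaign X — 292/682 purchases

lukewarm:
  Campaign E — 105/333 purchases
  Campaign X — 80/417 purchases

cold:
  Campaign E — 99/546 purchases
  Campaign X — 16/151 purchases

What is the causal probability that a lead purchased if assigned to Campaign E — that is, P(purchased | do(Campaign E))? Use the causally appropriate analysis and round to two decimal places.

0.39

The stratified and pooled comparisons disagree (Campaign E wins within each engagement tier; Campaign X wins overall), so the answer turns on the causal role of engagement tier.
Engagement tier differs across campaigns for reasons unrelated to any effect of the campaign itself, and it separately predicts the outcome — a classic confounder. We must compare within engagement tier levels.
Standardising Campaign E to the population engagement tier mix: 0.357·79/121 + 0.333·105/333 + 0.310·99/546 = 0.394.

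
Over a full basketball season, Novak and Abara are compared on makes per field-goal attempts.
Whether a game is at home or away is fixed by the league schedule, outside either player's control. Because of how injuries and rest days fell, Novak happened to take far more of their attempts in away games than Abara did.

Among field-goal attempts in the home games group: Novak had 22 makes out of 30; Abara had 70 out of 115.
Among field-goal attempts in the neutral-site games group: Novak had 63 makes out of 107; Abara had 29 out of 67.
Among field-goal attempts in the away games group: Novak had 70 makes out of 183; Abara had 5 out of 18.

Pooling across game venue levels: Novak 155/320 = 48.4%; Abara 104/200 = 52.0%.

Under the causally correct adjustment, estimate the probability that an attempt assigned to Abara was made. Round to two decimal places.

The stratified and pooled comparisons disagree (Novak wins within each game venue; Abara wins overall), so the answer turns on the causal role of game venue.
Since game venue is a pre-existing factor (not a product of the player) and it affects the outcome on its own, it is a confounder. The stratified rates, not the pooled rate, identify the causal effect.
Standardising Abara to the population game venue mix: 0.279·70/115 + 0.335·29/67 + 0.387·5/18 = 0.422.

0.42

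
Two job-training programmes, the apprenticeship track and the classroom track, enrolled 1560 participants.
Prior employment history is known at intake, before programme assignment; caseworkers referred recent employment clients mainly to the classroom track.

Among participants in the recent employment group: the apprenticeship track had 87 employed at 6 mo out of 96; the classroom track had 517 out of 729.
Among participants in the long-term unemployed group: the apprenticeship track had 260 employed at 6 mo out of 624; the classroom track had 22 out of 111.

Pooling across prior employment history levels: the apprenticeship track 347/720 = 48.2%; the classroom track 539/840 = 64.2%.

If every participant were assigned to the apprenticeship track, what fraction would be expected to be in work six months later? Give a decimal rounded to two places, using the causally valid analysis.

Prior employment history satisfies the back-door criterion: it is not a descendant of the programme, and it blocks the spurious path from programme to outcome. Adjusting for it (i.e., using the within-prior employment history rates) gives the causal effect.
Standardising the apprenticeship track to the population prior employment history mix: 0.529·87/96 + 0.471·260/624 = 0.676.

0.68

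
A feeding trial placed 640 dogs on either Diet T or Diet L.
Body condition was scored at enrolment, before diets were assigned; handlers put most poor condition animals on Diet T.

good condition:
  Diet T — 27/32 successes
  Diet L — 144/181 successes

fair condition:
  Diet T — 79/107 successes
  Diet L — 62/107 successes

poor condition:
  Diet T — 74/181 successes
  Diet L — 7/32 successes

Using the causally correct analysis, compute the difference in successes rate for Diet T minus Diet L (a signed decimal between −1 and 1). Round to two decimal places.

+0.13

Diet T is higher inside every starting body condition stratum but Diet L is higher in aggregate. Whether to stratify depends on how starting body condition relates to the diet.
Starting body condition differs across diets for reasons unrelated to any effect of the diet itself, and it separately predicts the outcome — a classic confounder. We must compare within starting body condition levels.
Adjusting over the population distribution of starting body condition: 0.333·(0.844−0.796) + 0.334·(0.738−0.579) + 0.333·(0.409−0.219) = +0.132.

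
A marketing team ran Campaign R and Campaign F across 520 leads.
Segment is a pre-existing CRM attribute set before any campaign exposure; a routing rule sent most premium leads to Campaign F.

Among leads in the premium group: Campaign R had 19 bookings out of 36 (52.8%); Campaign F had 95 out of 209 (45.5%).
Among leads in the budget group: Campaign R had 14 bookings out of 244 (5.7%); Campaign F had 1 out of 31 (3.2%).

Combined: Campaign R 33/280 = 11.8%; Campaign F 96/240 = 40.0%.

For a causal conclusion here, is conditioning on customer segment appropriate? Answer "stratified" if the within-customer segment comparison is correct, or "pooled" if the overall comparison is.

Customer segment is set before the campaign has any effect — it is not caused by the campaign — and it independently drives the outcome. That makes it a confounder, so the causal comparison is within customer segment levels.
Within each level — premium: 52.8% vs 45.5%; budget: 5.7% vs 3.2% — Campaign R is higher every time.

stratified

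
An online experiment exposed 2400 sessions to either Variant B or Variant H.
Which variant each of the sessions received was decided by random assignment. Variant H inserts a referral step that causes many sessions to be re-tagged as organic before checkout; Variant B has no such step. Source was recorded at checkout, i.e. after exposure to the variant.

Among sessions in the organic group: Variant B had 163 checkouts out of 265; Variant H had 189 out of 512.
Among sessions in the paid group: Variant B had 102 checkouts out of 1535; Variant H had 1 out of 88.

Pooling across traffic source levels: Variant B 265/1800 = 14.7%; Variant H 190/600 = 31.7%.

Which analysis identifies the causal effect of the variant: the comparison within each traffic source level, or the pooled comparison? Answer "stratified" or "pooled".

pooled

Traffic source here is a post-treatment variable shaped by the variant; conditioning on it would introduce bias rather than remove it. The overall comparison is the causal one.
Pooled: Variant B 14.7% vs Variant H 31.7%; Variant H is higher overall.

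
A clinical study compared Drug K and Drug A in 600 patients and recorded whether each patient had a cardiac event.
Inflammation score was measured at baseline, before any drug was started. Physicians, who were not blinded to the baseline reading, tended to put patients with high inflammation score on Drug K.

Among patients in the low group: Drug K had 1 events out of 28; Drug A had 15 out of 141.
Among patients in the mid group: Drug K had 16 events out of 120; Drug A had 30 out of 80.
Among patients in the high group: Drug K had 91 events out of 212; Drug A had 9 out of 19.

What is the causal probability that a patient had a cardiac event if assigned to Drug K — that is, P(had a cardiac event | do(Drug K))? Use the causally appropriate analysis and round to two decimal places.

0.22

Nothing the drug does changes inflammation score; the imbalance is an allocation artefact. With inflammation score also predicting the outcome, the pooled figure is confounded, and the within-stratum comparison is the causal one.
Standardising Drug K to the population inflammation score mix: 0.282·1/28 + 0.333·16/120 + 0.385·91/212 = 0.220.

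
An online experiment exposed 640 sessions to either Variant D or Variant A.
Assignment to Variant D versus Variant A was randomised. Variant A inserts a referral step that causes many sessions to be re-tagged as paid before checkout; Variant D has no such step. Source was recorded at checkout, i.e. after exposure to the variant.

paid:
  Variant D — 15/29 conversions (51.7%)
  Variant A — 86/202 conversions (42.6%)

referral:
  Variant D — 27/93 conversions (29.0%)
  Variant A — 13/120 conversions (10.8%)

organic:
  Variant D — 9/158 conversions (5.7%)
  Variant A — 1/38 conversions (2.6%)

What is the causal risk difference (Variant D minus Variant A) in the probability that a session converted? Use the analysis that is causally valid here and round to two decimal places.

-0.10

Traffic source here is a post-treatment variable shaped by the variant; conditioning on it would introduce bias rather than remove it. The overall comparison is the causal one.
The causal difference is the pooled difference: 0.182 − 0.278 = -0.096.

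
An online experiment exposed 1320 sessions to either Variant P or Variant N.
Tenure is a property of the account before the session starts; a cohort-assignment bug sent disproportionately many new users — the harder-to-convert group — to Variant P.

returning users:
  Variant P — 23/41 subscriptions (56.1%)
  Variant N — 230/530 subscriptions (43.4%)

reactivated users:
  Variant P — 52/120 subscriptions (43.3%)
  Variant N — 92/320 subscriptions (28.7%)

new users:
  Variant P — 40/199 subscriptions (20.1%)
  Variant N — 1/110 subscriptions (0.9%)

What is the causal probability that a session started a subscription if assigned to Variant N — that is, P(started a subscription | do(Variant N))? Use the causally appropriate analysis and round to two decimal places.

Within every user tenure level Variant P has the higher rate, yet pooled Variant N does — Simpson's reversal.
The imbalance in user tenure arose from how sessions were allocated, not from anything the variant did; and user tenure independently affects the outcome. The pooled gap is confounded — condition on user tenure.
Standardising Variant N to the population user tenure mix: 0.433·230/530 + 0.333·92/320 + 0.234·1/110 = 0.286.

0.29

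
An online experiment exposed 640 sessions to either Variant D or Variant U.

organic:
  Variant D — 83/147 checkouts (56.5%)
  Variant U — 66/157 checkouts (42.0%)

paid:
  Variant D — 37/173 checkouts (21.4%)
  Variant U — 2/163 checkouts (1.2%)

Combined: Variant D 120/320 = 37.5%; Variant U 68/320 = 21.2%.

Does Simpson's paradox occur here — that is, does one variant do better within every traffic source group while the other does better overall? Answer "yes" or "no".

Within each traffic source level (organic 56.5% vs 42.0%; paid 21.4% vs 1.2%), Variant D has the higher rate every time. Pooled: 37.5% vs 21.2% — Variant D has the higher rate overall. They agree.

no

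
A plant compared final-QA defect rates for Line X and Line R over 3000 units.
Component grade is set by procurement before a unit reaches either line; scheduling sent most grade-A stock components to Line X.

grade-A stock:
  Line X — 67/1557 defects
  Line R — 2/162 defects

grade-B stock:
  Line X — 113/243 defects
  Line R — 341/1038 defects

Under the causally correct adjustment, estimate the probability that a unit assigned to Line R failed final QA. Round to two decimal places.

0.15

Line R is lower inside every component grade stratum but Line X is lower in aggregate. Whether to stratify depends on how component grade relates to the line.
Component grade differs across lines for reasons unrelated to any effect of the line itself, and it separately predicts the outcome — a classic confounder. We must compare within component grade levels.
Standardising Line R to the population component grade mix: 0.573·2/162 + 0.427·341/1038 = 0.147.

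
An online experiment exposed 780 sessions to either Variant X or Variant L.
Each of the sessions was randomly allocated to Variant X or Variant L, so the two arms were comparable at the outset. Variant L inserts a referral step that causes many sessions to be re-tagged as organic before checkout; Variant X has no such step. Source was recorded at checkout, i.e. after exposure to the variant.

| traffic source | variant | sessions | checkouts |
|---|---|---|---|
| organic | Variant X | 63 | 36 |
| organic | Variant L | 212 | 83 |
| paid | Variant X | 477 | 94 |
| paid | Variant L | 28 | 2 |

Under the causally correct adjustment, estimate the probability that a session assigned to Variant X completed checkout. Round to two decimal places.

Traffic source lies on the pathway variant → traffic source → outcome, so adjusting for it blocks the indirect effect. For the total causal effect of variant, use the unadjusted pooled rates.
So P(outcome | do(Variant X)) is just the pooled rate for Variant X: 130/540 = 0.241.

0.24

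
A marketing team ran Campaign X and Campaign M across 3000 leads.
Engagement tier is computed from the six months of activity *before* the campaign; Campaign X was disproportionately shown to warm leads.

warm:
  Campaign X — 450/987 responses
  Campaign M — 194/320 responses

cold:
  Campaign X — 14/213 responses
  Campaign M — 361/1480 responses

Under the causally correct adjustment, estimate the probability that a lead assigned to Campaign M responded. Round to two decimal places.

Since engagement tier is a pre-existing factor (not a product of the campaign) and it affects the outcome on its own, it is a confounder. The stratified rates, not the pooled rate, identify the causal effect.
Standardising Campaign M to the population engagement tier mix: 0.436·194/320 + 0.564·361/1480 = 0.402.

0.40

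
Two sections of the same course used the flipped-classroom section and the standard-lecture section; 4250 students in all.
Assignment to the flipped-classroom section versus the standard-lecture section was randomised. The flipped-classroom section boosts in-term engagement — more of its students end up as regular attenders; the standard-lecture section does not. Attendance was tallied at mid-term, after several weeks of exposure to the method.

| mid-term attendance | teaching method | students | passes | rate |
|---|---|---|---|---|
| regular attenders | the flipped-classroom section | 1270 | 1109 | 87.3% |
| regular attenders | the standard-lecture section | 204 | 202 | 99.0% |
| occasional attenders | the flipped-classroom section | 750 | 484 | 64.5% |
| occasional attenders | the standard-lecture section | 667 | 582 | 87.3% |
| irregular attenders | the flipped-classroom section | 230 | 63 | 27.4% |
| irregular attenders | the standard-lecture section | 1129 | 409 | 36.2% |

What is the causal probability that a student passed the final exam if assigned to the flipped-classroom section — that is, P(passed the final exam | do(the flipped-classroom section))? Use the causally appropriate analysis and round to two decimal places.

Because the teaching method influences mid-term attendance, mid-term attendance is a post-treatment mediator, not a confounder. Stratifying on it would bias the estimate; the causal effect is the crude pooled difference.
So P(outcome | do(the flipped-classroom section)) is just the pooled rate for the flipped-classroom section: 1656/2250 = 0.736.

0.74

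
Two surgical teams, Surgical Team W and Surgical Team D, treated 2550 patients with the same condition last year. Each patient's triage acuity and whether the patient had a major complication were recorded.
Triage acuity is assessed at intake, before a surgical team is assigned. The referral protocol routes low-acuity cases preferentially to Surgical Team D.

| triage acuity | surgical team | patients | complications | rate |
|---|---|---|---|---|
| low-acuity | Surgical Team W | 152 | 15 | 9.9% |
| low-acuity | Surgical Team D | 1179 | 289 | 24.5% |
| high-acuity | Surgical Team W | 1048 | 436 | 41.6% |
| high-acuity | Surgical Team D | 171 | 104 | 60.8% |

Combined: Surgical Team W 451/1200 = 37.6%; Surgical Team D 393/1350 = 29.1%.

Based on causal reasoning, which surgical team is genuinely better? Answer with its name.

Surgical Team W

Triage acuity is set before the surgical team has any effect — it is not caused by the surgical team — and it independently drives the outcome. That makes it a confounder, so the causal comparison is within triage acuity levels.
Within each level — low-acuity: 9.9% vs 24.5%; high-acuity: 41.6% vs 60.8% — Surgical Team W is lower every time.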